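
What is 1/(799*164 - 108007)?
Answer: 1/23029 ≈ 4.3423e-5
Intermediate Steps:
1/(799*164 - 108007) = 1/(131036 - 108007) = 1/23029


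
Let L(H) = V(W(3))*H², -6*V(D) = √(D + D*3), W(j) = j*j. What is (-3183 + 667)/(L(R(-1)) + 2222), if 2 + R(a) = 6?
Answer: -1258/1103 ≈ -1.1405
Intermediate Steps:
R(a) = 4 (R(a) = -2 + 6 = 4)
W(j) = j²
V(D) = -√D/3 (V(D) = -√(D + D*3)/6 = -√(D + 3*D)/6 = -2*√D/6 = -√D/3)
L(H) = -H² (L(H) = (-√(3²)/3)*H² = (-√9/3)*H² = (-⅓*3)*H² = -H²)
(-3183 + 667)/(L(R(-1)) + 2222) = (-3183 + 667)/(-1*4² + 2222) = -2516/(-1*16 + 2222) = -2516/(-16 + 2222) = -2516/2206 = -2516*1/2206 = -1258/1103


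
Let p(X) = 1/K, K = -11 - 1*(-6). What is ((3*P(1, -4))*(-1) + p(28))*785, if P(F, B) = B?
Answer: 9263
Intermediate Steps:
K = -5 (K = -11 + 6 = -5)
p(X) = -⅕ (p(X) = 1/(-5) = -⅕)
((3*P(1, -4))*(-1) + p(28))*785 = ((3*(-4))*(-1) - ⅕)*785 = (-12*(-1) - ⅕)*785 = (12 - ⅕)*785 = (59/5)*785 = 9263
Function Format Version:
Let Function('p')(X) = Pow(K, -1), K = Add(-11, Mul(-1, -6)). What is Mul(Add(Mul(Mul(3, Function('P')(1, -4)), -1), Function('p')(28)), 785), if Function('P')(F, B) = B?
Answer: 9263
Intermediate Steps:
K = -5 (K = Add(-11, 6) = -5)
Function('p')(X) = Rational(-1, 5) (Function('p')(X) = Pow(-5, -1) = Rational(-1, 5))
Mul(Add(Mul(Mul(3, Function('P')(1, -4)), -1), Function('p')(28)), 785) = Mul(Add(Mul(Mul(3, -4), -1), Rational(-1, 5)), 785) = Mul(Add(Mul(-12, -1), Rational(-1, 5)), 785) = Mul(Add(12, Rational(-1, 5)), 785) = Mul(Rational(59, 5), 785) = 9263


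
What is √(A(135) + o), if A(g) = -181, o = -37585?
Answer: I*√37766 ≈ 194.33*I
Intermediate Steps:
√(A(135) + o) = √(-181 - 37585) = √(-37766) = I*√37766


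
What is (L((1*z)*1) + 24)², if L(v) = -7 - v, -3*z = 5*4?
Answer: 5041/9 ≈ 560.11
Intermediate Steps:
z = -20/3 (z = -5*4/3 = -⅓*20 = -20/3 ≈ -6.6667)
(L((1*z)*1) + 24)² = ((-7 - 1*(-20/3)) + 24)² = ((-7 + 20/3) + 24)² = (-⅓ + 24)² = (71/3)² = 5041/9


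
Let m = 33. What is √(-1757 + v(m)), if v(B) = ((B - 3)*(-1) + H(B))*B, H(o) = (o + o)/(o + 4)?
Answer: I*√3680057/37 ≈ 51.847*I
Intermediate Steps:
H(o) = 2*o/(4 + o) (H(o) = (2*o)/(4 + o) = 2*o/(4 + o))
v(B) = B*(3 - B + 2*B/(4 + B)) (v(B) = ((B - 3)*(-1) + 2*B/(4 + B))*B = ((-3 + B)*(-1) + 2*B/(4 + B))*B = ((3 - B) + 2*B/(4 + B))*B = (3 - B + 2*B/(4 + B))*B = B*(3 - B + 2*B/(4 + B)))
√(-1757 + v(m)) = √(-1757 + 33*(12 + 33 - 1*33²)/(4 + 33)) = √(-1757 + 33*(12 + 33 - 1*1089)/37) = √(-1757 + 33*(1/37)*(12 + 33 - 1089)) = √(-1757 + 33*(1/37)*(-1044)) = √(-1757 - 34452/37) = √(-99461/37) = I*√3680057/37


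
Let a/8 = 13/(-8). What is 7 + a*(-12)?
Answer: 163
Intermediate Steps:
a = -13 (a = 8*(13/(-8)) = 8*(13*(-⅛)) = 8*(-13/8) = -13)
7 + a*(-12) = 7 - 13*(-12) = 7 + 156 = 163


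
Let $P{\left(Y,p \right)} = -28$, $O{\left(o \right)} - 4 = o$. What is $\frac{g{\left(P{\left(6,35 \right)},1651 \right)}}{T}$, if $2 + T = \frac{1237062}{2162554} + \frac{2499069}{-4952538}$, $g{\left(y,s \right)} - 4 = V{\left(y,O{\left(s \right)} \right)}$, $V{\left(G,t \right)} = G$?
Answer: $\frac{42840523448208}{3449672803829} \approx 12.419$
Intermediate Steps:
$O{\left(o \right)} = 4 + o$
$g{\left(y,s \right)} = 4 + y$
$T = - \frac{3449672803829}{1785021810342}$ ($T = -2 + \left(\frac{1237062}{2162554} + \frac{2499069}{-4952538}\right) = -2 + \left(1237062 \cdot \frac{1}{2162554} + 2499069 \left(- \frac{1}{4952538}\right)\right) = -2 + \left(\frac{618531}{1081277} - \frac{833023}{1650846}\right) = -2 + \frac{120370816855}{1785021810342} = - \frac{3449672803829}{1785021810342} \approx -1.9326$)
$\frac{g{\left(P{\left(6,35 \right)},1651 \right)}}{T} = \frac{4 - 28}{- \frac{3449672803829}{1785021810342}} = \left(-24\right) \left(- \frac{1785021810342}{3449672803829}\right) = \frac{42840523448208}{3449672803829}$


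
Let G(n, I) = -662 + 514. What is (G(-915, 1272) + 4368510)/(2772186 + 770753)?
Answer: 4368362/3542939 ≈ 1.2330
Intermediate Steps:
G(n, I) = -148
(G(-915, 1272) + 4368510)/(2772186 + 770753) = (-148 + 4368510)/(2772186 + 770753) = 4368362/3542939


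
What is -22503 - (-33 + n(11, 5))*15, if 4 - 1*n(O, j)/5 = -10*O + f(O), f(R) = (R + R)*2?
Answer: -27258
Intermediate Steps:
f(R) = 4*R (f(R) = (2*R)*2 = 4*R)
n(O, j) = 20 + 30*O (n(O, j) = 20 - 5*(-10*O + 4*O) = 20 - (-30)*O = 20 + 30*O)
-22503 - (-33 + n(11, 5))*15 = -22503 - (-33 + (20 + 30*11))*15 = -22503 - (-33 + (20 + 330))*15 = -22503 - (-33 + 350)*15 = -22503 - 317*15 = -22503 - 1*4755 = -22503 - 4755 = -27258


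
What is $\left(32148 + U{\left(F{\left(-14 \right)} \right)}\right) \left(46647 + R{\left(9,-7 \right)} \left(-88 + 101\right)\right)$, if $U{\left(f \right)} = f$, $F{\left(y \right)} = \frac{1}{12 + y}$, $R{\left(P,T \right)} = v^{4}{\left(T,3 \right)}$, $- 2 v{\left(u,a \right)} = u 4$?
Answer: $\frac{35108606225}{2} \approx 1.7554 \cdot 10^{10}$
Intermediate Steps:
$v{\left(u,a \right)} = - 2 u$ ($v{\left(u,a \right)} = - \frac{u 4}{2} = - \frac{4 u}{2} = - 2 u$)
$R{\left(P,T \right)} = 16 T^{4}$ ($R{\left(P,T \right)} = \left(- 2 T\right)^{4} = 16 T^{4}$)
$\left(32148 + U{\left(F{\left(-14 \right)} \right)}\right) \left(46647 + R{\left(9,-7 \right)} \left(-88 + 101\right)\right) = \left(32148 + \frac{1}{12 - 14}\right) \left(46647 + 16 \left(-7\right)^{4} \left(-88 + 101\right)\right) = \left(32148 + \frac{1}{-2}\right) \left(46647 + 16 \cdot 2401 \cdot 13\right) = \left(32148 - \frac{1}{2}\right) \left(46647 + 38416 \cdot 13\right) = \frac{64295 \left(46647 + 499408\right)}{2} = \frac{64295}{2} \cdot 546055 = \frac{35108606225}{2}$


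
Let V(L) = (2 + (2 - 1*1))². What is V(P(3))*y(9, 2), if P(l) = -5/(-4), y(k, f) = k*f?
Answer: 162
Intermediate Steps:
y(k, f) = f*k
P(l) = 5/4 (P(l) = -5*(-¼) = 5/4)
V(L) = 9 (V(L) = (2 + (2 - 1))² = (2 + 1)² = 3² = 9)
V(P(3))*y(9, 2) = 9*(2*9) = 9*18 = 162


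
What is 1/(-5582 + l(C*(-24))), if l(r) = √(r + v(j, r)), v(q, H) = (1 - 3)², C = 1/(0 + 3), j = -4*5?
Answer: -2791/15579364 - I/15579364 ≈ -0.00017915 - 6.4187e-8*I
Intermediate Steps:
j = -20
C = ⅓ (C = 1/3 = ⅓ ≈ 0.33333)
v(q, H) = 4 (v(q, H) = (-2)² = 4)
l(r) = √(4 + r) (l(r) = √(r + 4) = √(4 + r))
1/(-5582 + l(C*(-24))) = 1/(-5582 + √(4 + (⅓)*(-24))) = 1/(-5582 + √(4 - 8)) = 1/(-5582 + √(-4)) = 1/(-5582 + 2*I) = (-5582 - 2*I)/31158728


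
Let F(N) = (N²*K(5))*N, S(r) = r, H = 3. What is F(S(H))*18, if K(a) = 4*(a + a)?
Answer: 19440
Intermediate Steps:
K(a) = 8*a (K(a) = 4*(2*a) = 8*a)
F(N) = 40*N³ (F(N) = (N²*(8*5))*N = (N²*40)*N = (40*N²)*N = 40*N³)
F(S(H))*18 = (40*3³)*18 = (40*27)*18 = 1080*18 = 19440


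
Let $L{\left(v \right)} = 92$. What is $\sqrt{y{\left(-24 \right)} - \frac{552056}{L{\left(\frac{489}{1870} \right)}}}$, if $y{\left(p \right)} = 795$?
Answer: $\frac{i \sqrt{2753767}}{23} \approx 72.15 i$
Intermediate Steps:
$\sqrt{y{\left(-24 \right)} - \frac{552056}{L{\left(\frac{489}{1870} \right)}}} = \sqrt{795 - \frac{552056}{92}} = \sqrt{795 - \frac{138014}{23}} = \sqrt{- \frac{119729}{23}} = \frac{i \sqrt{2753767}}{23}$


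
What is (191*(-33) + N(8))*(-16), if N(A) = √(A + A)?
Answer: 100784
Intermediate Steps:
N(A) = √2*√A (N(A) = √(2*A) = √2*√A)
(191*(-33) + N(8))*(-16) = (191*(-33) + √2*√8)*(-16) = (-6303 + √2*(2*√2))*(-16) = (-6303 + 4)*(-16) = -6299*(-16) = 100784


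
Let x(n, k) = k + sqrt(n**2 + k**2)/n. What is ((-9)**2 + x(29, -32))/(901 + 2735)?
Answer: 49/3636 + sqrt(1865)/105444 ≈ 0.013886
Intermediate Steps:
x(n, k) = k + sqrt(k**2 + n**2)/n
((-9)**2 + x(29, -32))/(901 + 2735) = ((-9)**2 + (-32 + sqrt((-32)**2 + 29**2)/29))/(901 + 2735) = (81 + (-32 + sqrt(1024 + 841)/29))/3636 = (81 + (-32 + sqrt(1865)/29))*(1/3636) = (49 + sqrt(1865)/29)*(1/3636) = 49/3636 + sqrt(1865)/105444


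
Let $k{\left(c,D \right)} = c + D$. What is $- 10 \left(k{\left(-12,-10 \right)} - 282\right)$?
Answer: $3040$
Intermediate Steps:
$k{\left(c,D \right)} = D + c$
$- 10 \left(k{\left(-12,-10 \right)} - 282\right) = - 10 \left(\left(-10 - 12\right) - 282\right) = - 10 \left(-22 - 282\right) = \left(-10\right) \left(-304\right) = 3040$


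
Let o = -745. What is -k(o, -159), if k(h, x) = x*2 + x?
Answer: 477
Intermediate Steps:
k(h, x) = 3*x (k(h, x) = 2*x + x = 3*x)
-k(o, -159) = -3*(-159) = -1*(-477) = 477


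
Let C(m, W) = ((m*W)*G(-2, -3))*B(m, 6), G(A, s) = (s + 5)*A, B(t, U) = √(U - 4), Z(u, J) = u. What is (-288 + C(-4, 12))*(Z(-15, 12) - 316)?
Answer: 95328 - 63552*√2 ≈ 5451.9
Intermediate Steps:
B(t, U) = √(-4 + U)
G(A, s) = A*(5 + s) (G(A, s) = (5 + s)*A = A*(5 + s))
C(m, W) = -4*W*m*√2 (C(m, W) = ((m*W)*(-2*(5 - 3)))*√(-4 + 6) = ((W*m)*(-2*2))*√2 = ((W*m)*(-4))*√2 = (-4*W*m)*√2 = -4*W*m*√2)
(-288 + C(-4, 12))*(Z(-15, 12) - 316) = (-288 - 4*12*(-4)*√2)*(-15 - 316) = (-288 + 192*√2)*(-331) = 95328 - 63552*√2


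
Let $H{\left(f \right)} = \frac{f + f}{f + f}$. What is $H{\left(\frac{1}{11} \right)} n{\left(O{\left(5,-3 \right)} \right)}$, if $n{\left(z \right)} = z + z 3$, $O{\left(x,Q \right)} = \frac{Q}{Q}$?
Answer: $4$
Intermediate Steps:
$O{\left(x,Q \right)} = 1$
$n{\left(z \right)} = 4 z$ ($n{\left(z \right)} = z + 3 z = 4 z$)
$H{\left(f \right)} = 1$ ($H{\left(f \right)} = \frac{2 f}{2 f} = 2 f \frac{1}{2 f} = 1$)
$H{\left(\frac{1}{11} \right)} n{\left(O{\left(5,-3 \right)} \right)} = 1 \cdot 4 \cdot 1 = 1 \cdot 4 = 4$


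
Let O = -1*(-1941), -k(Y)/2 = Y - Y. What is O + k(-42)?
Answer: 1941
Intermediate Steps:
k(Y) = 0 (k(Y) = -2*(Y - Y) = -2*0 = 0)
O = 1941
O + k(-42) = 1941 + 0 = 1941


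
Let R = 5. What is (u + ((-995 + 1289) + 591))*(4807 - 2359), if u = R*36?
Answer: 2607120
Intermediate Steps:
u = 180 (u = 5*36 = 180)
(u + ((-995 + 1289) + 591))*(4807 - 2359) = (180 + ((-995 + 1289) + 591))*(4807 - 2359) = (180 + (294 + 591))*2448 = (180 + 885)*2448 = 1065*2448 = 2607120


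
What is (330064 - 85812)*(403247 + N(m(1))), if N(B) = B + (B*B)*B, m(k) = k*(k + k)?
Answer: 98496328764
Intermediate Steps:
m(k) = 2*k² (m(k) = k*(2*k) = 2*k²)
N(B) = B + B³ (N(B) = B + B²*B = B + B³)
(330064 - 85812)*(403247 + N(m(1))) = (330064 - 85812)*(403247 + (2*1² + (2*1²)³)) = 244252*(403247 + (2*1 + (2*1)³)) = 244252*(403247 + (2 + 2³)) = 244252*(403247 + (2 + 8)) = 244252*(403247 + 10) = 244252*403257 = 98496328764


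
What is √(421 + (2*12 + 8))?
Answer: √453 ≈ 21.284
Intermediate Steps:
√(421 + (2*12 + 8)) = √(421 + (24 + 8)) = √(421 + 32) = √453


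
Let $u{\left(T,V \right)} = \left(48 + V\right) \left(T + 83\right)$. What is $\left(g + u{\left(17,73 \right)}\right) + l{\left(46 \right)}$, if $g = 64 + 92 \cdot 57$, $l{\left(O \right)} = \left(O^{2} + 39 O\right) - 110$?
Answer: $21208$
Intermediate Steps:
$u{\left(T,V \right)} = \left(48 + V\right) \left(83 + T\right)$
$l{\left(O \right)} = -110 + O^{2} + 39 O$
$g = 5308$ ($g = 64 + 5244 = 5308$)
$\left(g + u{\left(17,73 \right)}\right) + l{\left(46 \right)} = \left(5308 + \left(3984 + 48 \cdot 17 + 83 \cdot 73 + 17 \cdot 73\right)\right) + \left(-110 + 46^{2} + 39 \cdot 46\right) = \left(5308 + \left(3984 + 816 + 6059 + 1241\right)\right) + \left(-110 + 2116 + 1794\right) = \left(5308 + 12100\right) + 3800 = 17408 + 3800 = 21208$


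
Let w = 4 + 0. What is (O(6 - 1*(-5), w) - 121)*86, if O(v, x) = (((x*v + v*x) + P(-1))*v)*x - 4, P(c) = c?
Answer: 318458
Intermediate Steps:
w = 4
O(v, x) = -4 + v*x*(-1 + 2*v*x) (O(v, x) = (((x*v + v*x) - 1)*v)*x - 4 = (((v*x + v*x) - 1)*v)*x - 4 = ((2*v*x - 1)*v)*x - 4 = ((-1 + 2*v*x)*v)*x - 4 = (v*(-1 + 2*v*x))*x - 4 = v*x*(-1 + 2*v*x) - 4 = -4 + v*x*(-1 + 2*v*x))
(O(6 - 1*(-5), w) - 121)*86 = ((-4 - 1*(6 - 1*(-5))*4 + 2*(6 - 1*(-5))²*4²) - 121)*86 = ((-4 - 1*(6 + 5)*4 + 2*(6 + 5)²*16) - 121)*86 = ((-4 - 1*11*4 + 2*11²*16) - 121)*86 = ((-4 - 44 + 2*121*16) - 121)*86 = ((-4 - 44 + 3872) - 121)*86 = (3824 - 121)*86 = 3703*86 = 318458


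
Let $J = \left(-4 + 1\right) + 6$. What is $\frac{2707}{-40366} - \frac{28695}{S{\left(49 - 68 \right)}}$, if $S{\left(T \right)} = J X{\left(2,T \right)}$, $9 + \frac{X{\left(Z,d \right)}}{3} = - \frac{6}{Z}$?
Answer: $\frac{193001669}{726588} \approx 265.63$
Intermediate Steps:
$X{\left(Z,d \right)} = -27 - \frac{18}{Z}$ ($X{\left(Z,d \right)} = -27 + 3 \left(- \frac{6}{Z}\right) = -27 - \frac{18}{Z}$)
$J = 3$ ($J = -3 + 6 = 3$)
$S{\left(T \right)} = -108$ ($S{\left(T \right)} = 3 \left(-27 - \frac{18}{2}\right) = 3 \left(-27 - 9\right) = 3 \left(-36\right) = -108$)
$\frac{2707}{-40366} - \frac{28695}{S{\left(49 - 68 \right)}} = \frac{2707}{-40366} - \frac{28695}{-108} = 2707 \left(- \frac{1}{40366}\right) - - \frac{9565}{36} = - \frac{2707}{40366} + \frac{9565}{36} = \frac{193001669}{726588}$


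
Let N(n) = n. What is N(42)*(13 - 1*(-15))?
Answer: 1176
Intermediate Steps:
N(42)*(13 - 1*(-15)) = 42*(13 - 1*(-15)) = 42*(13 + 15) = 42*28 = 1176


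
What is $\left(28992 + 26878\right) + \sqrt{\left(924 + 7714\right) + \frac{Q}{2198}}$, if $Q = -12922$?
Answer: $55870 + \frac{\sqrt{212773151}}{157} \approx 55963.0$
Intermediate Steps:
$\left(28992 + 26878\right) + \sqrt{\left(924 + 7714\right) + \frac{Q}{2198}} = \left(28992 + 26878\right) + \sqrt{\left(924 + 7714\right) - \frac{12922}{2198}} = 55870 + \sqrt{8638 - \frac{923}{157}} = 55870 + \sqrt{\frac{1355243}{157}} = 55870 + \frac{\sqrt{212773151}}{157}$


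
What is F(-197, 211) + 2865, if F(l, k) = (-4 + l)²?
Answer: 43266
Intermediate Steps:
F(-197, 211) + 2865 = (-4 - 197)² + 2865 = (-201)² + 2865 = 40401 + 2865 = 43266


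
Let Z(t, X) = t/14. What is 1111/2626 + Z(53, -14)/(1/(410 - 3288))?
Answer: -1982865/182 ≈ -10895.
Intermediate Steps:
Z(t, X) = t/14 (Z(t, X) = t*(1/14) = t/14)
1111/2626 + Z(53, -14)/(1/(410 - 3288)) = 1111/2626 + ((1/14)*53)/(1/(410 - 3288)) = 1111*(1/2626) + 53/(14*(1/(-2878))) = 11/26 + 53/(14*(-1/2878)) = 11/26 + (53/14)*(-2878) = 11/26 - 76267/7 = -1982865/182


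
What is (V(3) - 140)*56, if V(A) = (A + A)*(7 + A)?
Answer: -4480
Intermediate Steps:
V(A) = 2*A*(7 + A) (V(A) = (2*A)*(7 + A) = 2*A*(7 + A))
(V(3) - 140)*56 = (2*3*(7 + 3) - 140)*56 = (2*3*10 - 140)*56 = (60 - 140)*56 = -80*56 = -4480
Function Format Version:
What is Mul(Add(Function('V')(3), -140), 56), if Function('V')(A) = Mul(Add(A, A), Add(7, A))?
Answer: -4480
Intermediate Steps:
Function('V')(A) = Mul(2, A, Add(7, A)) (Function('V')(A) = Mul(Mul(2, A), Add(7, A)) = Mul(2, A, Add(7, A)))
Mul(Add(Function('V')(3), -140), 56) = Mul(Add(Mul(2, 3, Add(7, 3)), -140), 56) = Mul(Add(Mul(2, 3, 10), -140), 56) = Mul(Add(60, -140), 56) = Mul(-80, 56) = -4480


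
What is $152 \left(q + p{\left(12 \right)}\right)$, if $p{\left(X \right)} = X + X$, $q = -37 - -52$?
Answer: $5928$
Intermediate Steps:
$q = 15$ ($q = -37 + 52 = 15$)
$p{\left(X \right)} = 2 X$
$152 \left(q + p{\left(12 \right)}\right) = 152 \left(15 + 2 \cdot 12\right) = 152 \left(15 + 24\right) = 152 \cdot 39 = 5928$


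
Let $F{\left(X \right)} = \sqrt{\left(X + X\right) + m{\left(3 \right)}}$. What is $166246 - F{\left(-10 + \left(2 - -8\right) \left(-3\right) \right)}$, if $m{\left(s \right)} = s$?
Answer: $166246 - i \sqrt{77} \approx 1.6625 \cdot 10^{5} - 8.775 i$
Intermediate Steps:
$F{\left(X \right)} = \sqrt{3 + 2 X}$ ($F{\left(X \right)} = \sqrt{\left(X + X\right) + 3} = \sqrt{2 X + 3} = \sqrt{3 + 2 X}$)
$166246 - F{\left(-10 + \left(2 - -8\right) \left(-3\right) \right)} = 166246 - \sqrt{3 + 2 \left(-10 + \left(2 - -8\right) \left(-3\right)\right)} = 166246 - \sqrt{3 + 2 \left(-10 + \left(2 + 8\right) \left(-3\right)\right)} = 166246 - \sqrt{3 + 2 \left(-10 + 10 \left(-3\right)\right)} = 166246 - \sqrt{3 + 2 \left(-10 - 30\right)} = 166246 - \sqrt{3 + 2 \left(-40\right)} = 166246 - \sqrt{3 - 80} = 166246 - \sqrt{-77} = 166246 - i \sqrt{77}$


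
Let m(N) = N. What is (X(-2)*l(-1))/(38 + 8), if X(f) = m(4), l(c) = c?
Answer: -2/23 ≈ -0.086957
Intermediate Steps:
X(f) = 4
(X(-2)*l(-1))/(38 + 8) = (4*(-1))/(38 + 8) = -4/46 = -4*1/46 = -2/23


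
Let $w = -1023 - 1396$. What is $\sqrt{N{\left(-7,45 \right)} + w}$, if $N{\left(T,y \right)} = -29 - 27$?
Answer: $15 i \sqrt{11} \approx 49.749 i$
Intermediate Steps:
$w = -2419$ ($w = -1023 - 1396 = -2419$)
$N{\left(T,y \right)} = -56$ ($N{\left(T,y \right)} = -29 - 27 = -56$)
$\sqrt{N{\left(-7,45 \right)} + w} = \sqrt{-56 - 2419} = \sqrt{-2475} = 15 i \sqrt{11}$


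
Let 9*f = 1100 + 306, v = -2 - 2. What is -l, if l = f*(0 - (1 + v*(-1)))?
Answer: 7030/9 ≈ 781.11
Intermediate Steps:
v = -4
f = 1406/9 (f = (1100 + 306)/9 = (⅑)*1406 = 1406/9 ≈ 156.22)
l = -7030/9 (l = 1406*(0 - (1 - 4*(-1)))/9 = 1406*(0 - (1 + 4))/9 = 1406*(0 - 1*5)/9 = 1406*(0 - 5)/9 = (1406/9)*(-5) = -7030/9 ≈ -781.11)
-l = -1*(-7030/9) = 7030/9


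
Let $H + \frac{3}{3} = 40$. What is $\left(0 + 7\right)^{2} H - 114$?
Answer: $1797$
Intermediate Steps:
$H = 39$ ($H = -1 + 40 = 39$)
$\left(0 + 7\right)^{2} H - 114 = \left(0 + 7\right)^{2} \cdot 39 - 114 = 7^{2} \cdot 39 - 114 = 49 \cdot 39 - 114 = 1911 - 114 = 1797$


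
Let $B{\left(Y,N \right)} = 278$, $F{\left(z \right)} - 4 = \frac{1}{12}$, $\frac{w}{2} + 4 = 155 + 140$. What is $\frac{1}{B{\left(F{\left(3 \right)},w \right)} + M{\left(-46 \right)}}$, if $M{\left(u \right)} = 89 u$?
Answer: $- \frac{1}{3816} \approx -0.00026205$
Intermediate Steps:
$w = 582$ ($w = -8 + 2 \left(155 + 140\right) = -8 + 2 \cdot 295 = -8 + 590 = 582$)
$F{\left(z \right)} = \frac{49}{12}$ ($F{\left(z \right)} = 4 + \frac{1}{12} = \frac{49}{12}$)
$\frac{1}{B{\left(F{\left(3 \right)},w \right)} + M{\left(-46 \right)}} = \frac{1}{278 + 89 \left(-46\right)} = \frac{1}{278 - 4094} = \frac{1}{-3816} = - \frac{1}{3816}$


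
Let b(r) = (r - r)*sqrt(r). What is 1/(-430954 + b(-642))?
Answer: -1/430954 ≈ -2.3204e-6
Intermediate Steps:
b(r) = 0 (b(r) = 0*sqrt(r) = 0)
1/(-430954 + b(-642)) = 1/(-430954 + 0) = 1/(-430954) = -1/430954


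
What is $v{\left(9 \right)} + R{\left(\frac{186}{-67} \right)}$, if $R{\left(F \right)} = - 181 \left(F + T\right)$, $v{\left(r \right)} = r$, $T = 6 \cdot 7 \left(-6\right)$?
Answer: $\frac{3090273}{67} \approx 46124.0$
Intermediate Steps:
$T = -252$ ($T = 42 \left(-6\right) = -252$)
$R{\left(F \right)} = 45612 - 181 F$ ($R{\left(F \right)} = - 181 \left(F - 252\right) = - 181 \left(-252 + F\right) = 45612 - 181 F$)
$v{\left(9 \right)} + R{\left(\frac{186}{-67} \right)} = 9 + \left(45612 - 181 \frac{186}{-67}\right) = 9 + \left(45612 - 181 \cdot 186 \left(- \frac{1}{67}\right)\right) = 9 + \left(45612 - - \frac{33666}{67}\right) = 9 + \left(45612 + \frac{33666}{67}\right) = 9 + \frac{3089670}{67} = \frac{3090273}{67}$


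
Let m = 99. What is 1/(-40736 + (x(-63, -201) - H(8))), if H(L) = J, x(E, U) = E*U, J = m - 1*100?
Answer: -1/28072 ≈ -3.5623e-5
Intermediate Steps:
J = -1 (J = 99 - 1*100 = 99 - 100 = -1)
H(L) = -1
1/(-40736 + (x(-63, -201) - H(8))) = 1/(-40736 + (-63*(-201) - 1*(-1))) = 1/(-40736 + (12663 + 1)) = 1/(-40736 + 12664) = 1/(-28072) = -1/28072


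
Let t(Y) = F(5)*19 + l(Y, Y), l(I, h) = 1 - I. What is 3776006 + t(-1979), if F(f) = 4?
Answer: 3778062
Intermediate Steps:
t(Y) = 77 - Y (t(Y) = 4*19 + (1 - Y) = 76 + (1 - Y) = 77 - Y)
3776006 + t(-1979) = 3776006 + (77 - 1*(-1979)) = 3776006 + (77 + 1979) = 3776006 + 2056 = 3778062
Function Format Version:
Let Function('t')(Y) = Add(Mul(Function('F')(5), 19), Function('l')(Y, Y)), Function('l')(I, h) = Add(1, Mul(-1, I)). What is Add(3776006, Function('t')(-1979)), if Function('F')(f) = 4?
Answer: 3778062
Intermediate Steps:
Function('t')(Y) = Add(77, Mul(-1, Y)) (Function('t')(Y) = Add(Mul(4, 19), Add(1, Mul(-1, Y))) = Add(76, Add(1, Mul(-1, Y))) = Add(77, Mul(-1, Y)))
Add(3776006, Function('t')(-1979)) = Add(3776006, Add(77, Mul(-1, -1979))) = Add(3776006, Add(77, 1979)) = Add(3776006, 2056) = 3778062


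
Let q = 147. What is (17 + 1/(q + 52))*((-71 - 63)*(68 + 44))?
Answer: -50787072/199 ≈ -2.5521e+5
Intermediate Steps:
(17 + 1/(q + 52))*((-71 - 63)*(68 + 44)) = (17 + 1/(147 + 52))*((-71 - 63)*(68 + 44)) = (17 + 1/199)*(-134*112) = (17 + 1/199)*(-15008) = (3384/199)*(-15008) = -50787072/199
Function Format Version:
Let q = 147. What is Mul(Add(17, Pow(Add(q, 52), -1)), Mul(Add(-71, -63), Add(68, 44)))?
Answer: Rational(-50787072, 199) ≈ -2.5521e+5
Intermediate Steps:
Mul(Add(17, Pow(Add(q, 52), -1)), Mul(Add(-71, -63), Add(68, 44))) = Mul(Add(17, Pow(Add(147, 52), -1)), Mul(Add(-71, -63), Add(68, 44))) = Mul(Add(17, Pow(199, -1)), Mul(-134, 112)) = Mul(Add(17, Rational(1, 199)), -15008) = Mul(Rational(3384, 199), -15008) = Rational(-50787072, 199)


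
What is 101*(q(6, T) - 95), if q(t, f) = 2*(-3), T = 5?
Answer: -10201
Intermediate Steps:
q(t, f) = -6
101*(q(6, T) - 95) = 101*(-6 - 95) = 101*(-101) = -10201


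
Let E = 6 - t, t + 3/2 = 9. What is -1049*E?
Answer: 3147/2 ≈ 1573.5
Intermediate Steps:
t = 15/2 (t = -3/2 + 9 = 15/2 ≈ 7.5000)
E = -3/2 (E = 6 - 1*15/2 = 6 - 15/2 = -3/2 ≈ -1.5000)
-1049*E = -1049*(-3/2) = 3147/2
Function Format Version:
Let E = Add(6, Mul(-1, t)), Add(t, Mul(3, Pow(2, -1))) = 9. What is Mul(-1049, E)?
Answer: Rational(3147, 2) ≈ 1573.5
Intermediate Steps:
t = Rational(15, 2) (t = Add(Rational(-3, 2), 9) = Rational(15, 2) ≈ 7.5000)
E = Rational(-3, 2) (E = Add(6, Mul(-1, Rational(15, 2))) = Add(6, Rational(-15, 2)) = Rational(-3, 2) ≈ -1.5000)
Mul(-1049, E) = Mul(-1049, Rational(-3, 2)) = Rational(3147, 2)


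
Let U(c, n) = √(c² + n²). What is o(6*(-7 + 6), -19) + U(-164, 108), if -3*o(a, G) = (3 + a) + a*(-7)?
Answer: -13 + 4*√2410 ≈ 183.37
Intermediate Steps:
o(a, G) = -1 + 2*a (o(a, G) = -((3 + a) + a*(-7))/3 = -((3 + a) - 7*a)/3 = -(3 - 6*a)/3 = -1 + 2*a)
o(6*(-7 + 6), -19) + U(-164, 108) = (-1 + 2*(6*(-7 + 6))) + √((-164)² + 108²) = (-1 + 2*(6*(-1))) + √(26896 + 11664) = (-1 + 2*(-6)) + √38560 = (-1 - 12) + 4*√2410 = -13 + 4*√2410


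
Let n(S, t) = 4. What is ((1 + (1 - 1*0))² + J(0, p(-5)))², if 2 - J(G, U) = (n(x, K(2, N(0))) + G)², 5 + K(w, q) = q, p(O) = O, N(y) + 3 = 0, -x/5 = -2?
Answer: 100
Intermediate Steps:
x = 10 (x = -5*(-2) = 10)
N(y) = -3 (N(y) = -3 + 0 = -3)
K(w, q) = -5 + q
J(G, U) = 2 - (4 + G)²
((1 + (1 - 1*0))² + J(0, p(-5)))² = ((1 + (1 - 1*0))² + (2 - (4 + 0)²))² = ((1 + (1 + 0))² + (2 - 1*4²))² = ((1 + 1)² + (2 - 1*16))² = (2² + (2 - 16))² = (4 - 14)² = (-10)² = 100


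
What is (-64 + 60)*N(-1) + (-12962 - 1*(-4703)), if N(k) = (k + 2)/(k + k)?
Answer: -8257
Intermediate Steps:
N(k) = (2 + k)/(2*k) (N(k) = (2 + k)/((2*k)) = (2 + k)*(1/(2*k)) = (2 + k)/(2*k))
(-64 + 60)*N(-1) + (-12962 - 1*(-4703)) = (-64 + 60)*((1/2)*(2 - 1)/(-1)) + (-12962 - 1*(-4703)) = -2*(-1) + (-12962 + 4703) = -4*(-1/2) - 8259 = 2 - 8259 = -8257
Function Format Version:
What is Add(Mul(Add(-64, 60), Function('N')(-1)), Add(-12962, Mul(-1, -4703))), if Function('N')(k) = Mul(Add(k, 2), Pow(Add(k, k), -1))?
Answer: -8257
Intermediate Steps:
Function('N')(k) = Mul(Rational(1, 2), Pow(k, -1), Add(2, k)) (Function('N')(k) = Mul(Add(2, k), Pow(Mul(2, k), -1)) = Mul(Add(2, k), Mul(Rational(1, 2), Pow(k, -1))) = Mul(Rational(1, 2), Pow(k, -1), Add(2, k)))
Add(Mul(Add(-64, 60), Function('N')(-1)), Add(-12962, Mul(-1, -4703))) = Add(Mul(Add(-64, 60), Mul(Rational(1, 2), Pow(-1, -1), Add(2, -1))), Add(-12962, Mul(-1, -4703))) = Add(Mul(-4, Mul(Rational(1, 2), -1, 1)), Add(-12962, 4703)) = Add(Mul(-4, Rational(-1, 2)), -8259) = Add(2, -8259) = -8257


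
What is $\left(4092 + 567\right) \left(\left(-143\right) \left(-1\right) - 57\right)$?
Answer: $400674$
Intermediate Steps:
$\left(4092 + 567\right) \left(\left(-143\right) \left(-1\right) - 57\right) = 4659 \left(143 - 57\right) = 4659 \cdot 86 = 400674$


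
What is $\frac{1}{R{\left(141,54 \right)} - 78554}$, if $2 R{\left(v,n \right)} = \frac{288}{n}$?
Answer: $- \frac{3}{235654} \approx -1.2731 \cdot 10^{-5}$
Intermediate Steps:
$R{\left(v,n \right)} = \frac{144}{n}$ ($R{\left(v,n \right)} = \frac{288 \frac{1}{n}}{2} = \frac{144}{n}$)
$\frac{1}{R{\left(141,54 \right)} - 78554} = \frac{1}{\frac{144}{54} - 78554} = \frac{1}{144 \cdot \frac{1}{54} - 78554} = \frac{1}{\frac{8}{3} - 78554} = \frac{1}{- \frac{235654}{3}} = - \frac{3}{235654}$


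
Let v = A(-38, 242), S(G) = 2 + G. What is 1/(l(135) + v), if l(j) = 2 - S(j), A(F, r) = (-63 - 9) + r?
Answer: 1/35 ≈ 0.028571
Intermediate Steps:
A(F, r) = -72 + r
v = 170 (v = -72 + 242 = 170)
l(j) = -j (l(j) = 2 - (2 + j) = 2 + (-2 - j) = -j)
1/(l(135) + v) = 1/(-1*135 + 170) = 1/(-135 + 170) = 1/35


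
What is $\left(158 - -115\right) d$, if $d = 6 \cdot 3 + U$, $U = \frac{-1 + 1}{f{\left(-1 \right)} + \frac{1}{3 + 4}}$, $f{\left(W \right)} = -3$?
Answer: $4914$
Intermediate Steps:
$U = 0$ ($U = \frac{-1 + 1}{-3 + \frac{1}{3 + 4}} = \frac{0}{-3 + \frac{1}{7}} = \frac{0}{- \frac{20}{7}} = 0 \left(- \frac{7}{20}\right) = 0$)
$d = 18$ ($d = 6 \cdot 3 + 0 = 18 + 0 = 18$)
$\left(158 - -115\right) d = \left(158 - -115\right) 18 = \left(158 + 115\right) 18 = 273 \cdot 18 = 4914$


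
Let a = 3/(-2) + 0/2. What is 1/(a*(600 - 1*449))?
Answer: -2/453 ≈ -0.0044150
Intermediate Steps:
a = -3/2 (a = 3*(-½) + 0*(½) = -3/2 + 0 = -3/2 ≈ -1.5000)
1/(a*(600 - 1*449)) = 1/(-3*(600 - 1*449)/2) = 1/(-3*(600 - 449)/2) = 1/(-3/2*151) = 1/(-453/2) = -2/453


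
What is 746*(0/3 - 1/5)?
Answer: -746/5 ≈ -149.20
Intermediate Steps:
746*(0/3 - 1/5) = 746*(0*(⅓) - 1*⅕) = 746*(0 - ⅕) = 746*(-⅕) = -746/5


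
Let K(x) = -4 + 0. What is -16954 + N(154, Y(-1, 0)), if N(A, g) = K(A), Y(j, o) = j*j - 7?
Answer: -16958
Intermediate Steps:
Y(j, o) = -7 + j**2 (Y(j, o) = j**2 - 7 = -7 + j**2)
K(x) = -4
N(A, g) = -4
-16954 + N(154, Y(-1, 0)) = -16954 - 4 = -16958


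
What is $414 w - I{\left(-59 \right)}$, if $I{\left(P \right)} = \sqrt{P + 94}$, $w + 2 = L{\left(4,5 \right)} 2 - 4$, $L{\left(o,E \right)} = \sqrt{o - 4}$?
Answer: $-2484 - \sqrt{35} \approx -2489.9$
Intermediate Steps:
$L{\left(o,E \right)} = \sqrt{-4 + o}$
$w = -6$ ($w = -2 - \left(4 - \sqrt{-4 + 4} \cdot 2\right) = -2 - \left(4 - \sqrt{0} \cdot 2\right) = -2 + \left(0 \cdot 2 - 4\right) = -2 + \left(0 - 4\right) = -2 - 4 = -6$)
$I{\left(P \right)} = \sqrt{94 + P}$
$414 w - I{\left(-59 \right)} = 414 \left(-6\right) - \sqrt{94 - 59} = -2484 - \sqrt{35}$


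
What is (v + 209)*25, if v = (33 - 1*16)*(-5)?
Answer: 3100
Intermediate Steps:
v = -85 (v = (33 - 16)*(-5) = 17*(-5) = -85)
(v + 209)*25 = (-85 + 209)*25 = 124*25 = 3100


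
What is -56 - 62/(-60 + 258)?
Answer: -5575/99 ≈ -56.313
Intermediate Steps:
-56 - 62/(-60 + 258) = -56 - 62/198 = -56 + (1/198)*(-62) = -56 - 31/99 = -5575/99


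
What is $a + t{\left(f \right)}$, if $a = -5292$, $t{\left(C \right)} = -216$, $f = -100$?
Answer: $-5508$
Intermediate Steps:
$a + t{\left(f \right)} = -5292 - 216 = -5508$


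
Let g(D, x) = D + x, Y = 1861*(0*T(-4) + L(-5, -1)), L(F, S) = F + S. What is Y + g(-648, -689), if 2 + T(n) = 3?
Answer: -12503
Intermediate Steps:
T(n) = 1 (T(n) = -2 + 3 = 1)
Y = -11166 (Y = 1861*(0*1 + (-5 - 1)) = 1861*(0 - 6) = 1861*(-6) = -11166)
Y + g(-648, -689) = -11166 + (-648 - 689) = -11166 - 1337 = -12503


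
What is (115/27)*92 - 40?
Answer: 9500/27 ≈ 351.85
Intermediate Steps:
(115/27)*92 - 40 = 10580/27 - 40 = 9500/27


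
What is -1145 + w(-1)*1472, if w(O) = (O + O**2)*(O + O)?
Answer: -1145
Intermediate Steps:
w(O) = 2*O*(O + O**2) (w(O) = (O + O**2)*(2*O) = 2*O*(O + O**2))
-1145 + w(-1)*1472 = -1145 + (2*(-1)**2*(1 - 1))*1472 = -1145 + (2*1*0)*1472 = -1145 + 0*1472 = -1145 + 0 = -1145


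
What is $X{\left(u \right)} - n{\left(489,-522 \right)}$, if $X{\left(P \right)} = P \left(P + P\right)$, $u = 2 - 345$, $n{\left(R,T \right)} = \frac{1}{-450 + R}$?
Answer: $\frac{9176621}{39} \approx 2.353 \cdot 10^{5}$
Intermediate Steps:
$u = -343$ ($u = 2 - 345 = -343$)
$X{\left(P \right)} = 2 P^{2}$ ($X{\left(P \right)} = P 2 P = 2 P^{2}$)
$X{\left(u \right)} - n{\left(489,-522 \right)} = 2 \left(-343\right)^{2} - \frac{1}{-450 + 489} = 2 \cdot 117649 - \frac{1}{39} = 235298 - \frac{1}{39} = \frac{9176621}{39}$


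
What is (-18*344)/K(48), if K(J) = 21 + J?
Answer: -2064/23 ≈ -89.739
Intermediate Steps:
(-18*344)/K(48) = (-18*344)/(21 + 48) = -6192/69 = -6192*1/69 = -2064/23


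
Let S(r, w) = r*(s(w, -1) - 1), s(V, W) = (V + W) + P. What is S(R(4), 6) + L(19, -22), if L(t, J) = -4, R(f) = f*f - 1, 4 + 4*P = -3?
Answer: 119/4 ≈ 29.750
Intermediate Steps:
P = -7/4 (P = -1 + (¼)*(-3) = -1 - ¾ = -7/4 ≈ -1.7500)
s(V, W) = -7/4 + V + W (s(V, W) = (V + W) - 7/4 = -7/4 + V + W)
R(f) = -1 + f² (R(f) = f² - 1 = -1 + f²)
S(r, w) = r*(-15/4 + w) (S(r, w) = r*((-7/4 + w - 1) - 1) = r*((-11/4 + w) - 1) = r*(-15/4 + w))
S(R(4), 6) + L(19, -22) = (-1 + 4²)*(-15 + 4*6)/4 - 4 = (-1 + 16)*(-15 + 24)/4 - 4 = (¼)*15*9 - 4 = 135/4 - 4 = 119/4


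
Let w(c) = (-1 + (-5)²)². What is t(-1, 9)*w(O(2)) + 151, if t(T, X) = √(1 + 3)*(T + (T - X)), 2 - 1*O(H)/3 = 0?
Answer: -12521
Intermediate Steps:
O(H) = 6 (O(H) = 6 - 3*0 = 6 + 0 = 6)
t(T, X) = -2*X + 4*T (t(T, X) = √4*(-X + 2*T) = 2*(-X + 2*T) = -2*X + 4*T)
w(c) = 576 (w(c) = (-1 + 25)² = 24² = 576)
t(-1, 9)*w(O(2)) + 151 = (-2*9 + 4*(-1))*576 + 151 = (-18 - 4)*576 + 151 = -22*576 + 151 = -12672 + 151 = -12521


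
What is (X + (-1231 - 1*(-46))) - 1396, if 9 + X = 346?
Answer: -2244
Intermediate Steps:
X = 337 (X = -9 + 346 = 337)
(X + (-1231 - 1*(-46))) - 1396 = (337 + (-1231 - 1*(-46))) - 1396 = (337 + (-1231 + 46)) - 1396 = (337 - 1185) - 1396 = -848 - 1396 = -2244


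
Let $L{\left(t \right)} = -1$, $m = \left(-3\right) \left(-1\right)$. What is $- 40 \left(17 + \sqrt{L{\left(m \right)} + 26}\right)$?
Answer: $-880$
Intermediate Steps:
$m = 3$
$- 40 \left(17 + \sqrt{L{\left(m \right)} + 26}\right) = - 40 \left(17 + \sqrt{-1 + 26}\right) = - 40 \left(17 + \sqrt{25}\right) = - 40 \left(17 + 5\right) = \left(-40\right) 22 = -880$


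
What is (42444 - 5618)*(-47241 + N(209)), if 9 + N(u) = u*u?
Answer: -131431994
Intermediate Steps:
N(u) = -9 + u² (N(u) = -9 + u*u = -9 + u²)
(42444 - 5618)*(-47241 + N(209)) = (42444 - 5618)*(-47241 + (-9 + 209²)) = 36826*(-47241 + (-9 + 43681)) = 36826*(-47241 + 43672) = 36826*(-3569) = -131431994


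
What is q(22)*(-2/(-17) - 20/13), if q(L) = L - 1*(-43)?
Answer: -1570/17 ≈ -92.353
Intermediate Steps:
q(L) = 43 + L (q(L) = L + 43 = 43 + L)
q(22)*(-2/(-17) - 20/13) = (43 + 22)*(-2/(-17) - 20/13) = 65*(-2*(-1/17) - 20*1/13) = 65*(2/17 - 20/13) = 65*(-314/221) = -1570/17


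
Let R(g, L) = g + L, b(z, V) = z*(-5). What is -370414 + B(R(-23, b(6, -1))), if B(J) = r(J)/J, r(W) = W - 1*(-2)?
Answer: -19631891/53 ≈ -3.7041e+5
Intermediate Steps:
b(z, V) = -5*z
R(g, L) = L + g
r(W) = 2 + W (r(W) = W + 2 = 2 + W)
B(J) = (2 + J)/J
-370414 + B(R(-23, b(6, -1))) = -370414 + (2 + (-5*6 - 23))/(-5*6 - 23) = -370414 + (2 + (-30 - 23))/(-30 - 23) = -370414 + (2 - 53)/(-53) = -370414 - 1/53*(-51) = -370414 + 51/53 = -19631891/53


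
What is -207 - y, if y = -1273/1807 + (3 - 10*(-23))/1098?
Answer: -409729079/1984086 ≈ -206.51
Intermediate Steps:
y = -976723/1984086 (y = -1273*1/1807 + (3 + 230)*(1/1098) = -1273/1807 + 233*(1/1098) = -1273/1807 + 233/1098 = -976723/1984086 ≈ -0.49228)
-207 - y = -207 - 1*(-976723/1984086) = -207 + 976723/1984086 = -409729079/1984086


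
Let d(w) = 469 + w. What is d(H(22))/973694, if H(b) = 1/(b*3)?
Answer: 30955/64263804 ≈ 0.00048169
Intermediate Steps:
H(b) = 1/(3*b)
d(H(22))/973694 = (469 + (⅓)/22)/973694 = (469 + (⅓)*(1/22))*(1/973694) = (469 + 1/66)*(1/973694) = (30955/66)*(1/973694) = 30955/64263804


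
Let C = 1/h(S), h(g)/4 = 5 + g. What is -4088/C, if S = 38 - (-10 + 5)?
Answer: -784896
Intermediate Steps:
S = 43 (S = 38 - 1*(-5) = 38 + 5 = 43)
h(g) = 20 + 4*g (h(g) = 4*(5 + g) = 20 + 4*g)
C = 1/192 (C = 1/(20 + 4*43) = 1/(20 + 172) = 1/192 ≈ 0.0052083)
-4088/C = -4088/1/192 = -4088*192 = -784896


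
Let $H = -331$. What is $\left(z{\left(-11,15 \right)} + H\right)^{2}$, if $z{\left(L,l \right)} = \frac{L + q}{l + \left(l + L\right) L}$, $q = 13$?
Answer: $\frac{92179201}{841} \approx 1.0961 \cdot 10^{5}$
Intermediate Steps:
$z{\left(L,l \right)} = \frac{13 + L}{l + L \left(L + l\right)}$ ($z{\left(L,l \right)} = \frac{L + 13}{l + \left(l + L\right) L} = \frac{13 + L}{l + \left(L + l\right) L} = \frac{13 + L}{l + L \left(L + l\right)}$)
$\left(z{\left(-11,15 \right)} + H\right)^{2} = \left(\frac{13 - 11}{15 + \left(-11\right)^{2} - 165} - 331\right)^{2} = \left(\frac{1}{15 + 121 - 165} \cdot 2 - 331\right)^{2} = \left(\frac{1}{-29} \cdot 2 - 331\right)^{2} = \left(\left(- \frac{1}{29}\right) 2 - 331\right)^{2} = \left(- \frac{2}{29} - 331\right)^{2} = \left(- \frac{9601}{29}\right)^{2} = \frac{92179201}{841}$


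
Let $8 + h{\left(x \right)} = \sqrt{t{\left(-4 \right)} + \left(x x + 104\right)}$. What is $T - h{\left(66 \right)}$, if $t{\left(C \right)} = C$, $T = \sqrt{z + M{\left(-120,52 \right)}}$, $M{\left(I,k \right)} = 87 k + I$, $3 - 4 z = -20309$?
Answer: $8 + \sqrt{9482} - 2 \sqrt{1114} \approx 38.622$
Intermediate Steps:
$z = 5078$ ($z = \frac{3}{4} - - \frac{20309}{4} = \frac{3}{4} + \frac{20309}{4} = 5078$)
$M{\left(I,k \right)} = I + 87 k$
$T = \sqrt{9482}$ ($T = \sqrt{5078 + \left(-120 + 87 \cdot 52\right)} = \sqrt{5078 + \left(-120 + 4524\right)} = \sqrt{5078 + 4404} = \sqrt{9482} \approx 97.376$)
$h{\left(x \right)} = -8 + \sqrt{100 + x^{2}}$ ($h{\left(x \right)} = -8 + \sqrt{-4 + \left(x x + 104\right)} = -8 + \sqrt{-4 + \left(x^{2} + 104\right)} = -8 + \sqrt{-4 + \left(104 + x^{2}\right)} = -8 + \sqrt{100 + x^{2}}$)
$T - h{\left(66 \right)} = \sqrt{9482} - \left(-8 + \sqrt{100 + 66^{2}}\right) = \sqrt{9482} - \left(-8 + \sqrt{100 + 4356}\right) = \sqrt{9482} - \left(-8 + \sqrt{4456}\right) = \sqrt{9482} - \left(-8 + 2 \sqrt{1114}\right) = \sqrt{9482} + \left(8 - 2 \sqrt{1114}\right) = 8 + \sqrt{9482} - 2 \sqrt{1114}$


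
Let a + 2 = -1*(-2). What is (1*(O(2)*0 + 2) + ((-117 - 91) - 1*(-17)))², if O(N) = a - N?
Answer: 35721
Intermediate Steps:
a = 0 (a = -2 - 1*(-2) = -2 + 2 = 0)
O(N) = -N (O(N) = 0 - N = -N)
(1*(O(2)*0 + 2) + ((-117 - 91) - 1*(-17)))² = (1*(-1*2*0 + 2) + ((-117 - 91) - 1*(-17)))² = (1*(-2*0 + 2) + (-208 + 17))² = (1*(0 + 2) - 191)² = (1*2 - 191)² = (2 - 191)² = (-189)² = 35721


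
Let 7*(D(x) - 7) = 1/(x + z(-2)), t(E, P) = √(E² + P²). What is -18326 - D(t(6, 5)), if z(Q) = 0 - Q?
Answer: -7314865/399 - √61/399 ≈ -18333.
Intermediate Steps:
z(Q) = -Q
D(x) = 7 + 1/(7*(2 + x)) (D(x) = 7 + 1/(7*(x - 1*(-2))) = 7 + 1/(7*(x + 2)) = 7 + 1/(7*(2 + x)))
-18326 - D(t(6, 5)) = -18326 - (99 + 49*√(6² + 5²))/(7*(2 + √(6² + 5²))) = -18326 - (99 + 49*√(36 + 25))/(7*(2 + √(36 + 25))) = -18326 - (99 + 49*√61)/(7*(2 + √61))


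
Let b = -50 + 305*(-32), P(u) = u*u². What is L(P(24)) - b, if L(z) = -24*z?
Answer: -321966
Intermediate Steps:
P(u) = u³
b = -9810 (b = -50 - 9760 = -9810)
L(P(24)) - b = -24*24³ - 1*(-9810) = -24*13824 + 9810 = -331776 + 9810 = -321966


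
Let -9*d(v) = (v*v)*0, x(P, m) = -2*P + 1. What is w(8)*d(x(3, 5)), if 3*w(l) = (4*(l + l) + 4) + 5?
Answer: 0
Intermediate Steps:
x(P, m) = 1 - 2*P
w(l) = 3 + 8*l/3 (w(l) = ((4*(l + l) + 4) + 5)/3 = ((4*(2*l) + 4) + 5)/3 = ((8*l + 4) + 5)/3 = ((4 + 8*l) + 5)/3 = (9 + 8*l)/3 = 3 + 8*l/3)
d(v) = 0 (d(v) = -v*v*0/9 = -v²*0/9 = -⅑*0 = 0)
w(8)*d(x(3, 5)) = (3 + (8/3)*8)*0 = (3 + 64/3)*0 = (73/3)*0 = 0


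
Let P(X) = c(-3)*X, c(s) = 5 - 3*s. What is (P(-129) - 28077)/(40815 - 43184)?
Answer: 29883/2369 ≈ 12.614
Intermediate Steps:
P(X) = 14*X (P(X) = (5 - 3*(-3))*X = (5 + 9)*X = 14*X)
(P(-129) - 28077)/(40815 - 43184) = (14*(-129) - 28077)/(40815 - 43184) = (-1806 - 28077)/(-2369) = -29883*(-1/2369) = 29883/2369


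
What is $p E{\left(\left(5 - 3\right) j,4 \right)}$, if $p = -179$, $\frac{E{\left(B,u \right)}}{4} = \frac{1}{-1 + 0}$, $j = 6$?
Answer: $716$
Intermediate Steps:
$E{\left(B,u \right)} = -4$ ($E{\left(B,u \right)} = \frac{4}{-1 + 0} = \frac{4}{-1} = 4 \left(-1\right) = -4$)
$p E{\left(\left(5 - 3\right) j,4 \right)} = \left(-179\right) \left(-4\right) = 716$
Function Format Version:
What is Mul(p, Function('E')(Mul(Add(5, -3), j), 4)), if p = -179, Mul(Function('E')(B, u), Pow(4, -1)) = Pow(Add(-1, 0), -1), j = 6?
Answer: 716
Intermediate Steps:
Function('E')(B, u) = -4 (Function('E')(B, u) = Mul(4, Pow(Add(-1, 0), -1)) = Mul(4, Pow(-1, -1)) = Mul(4, -1) = -4)
Mul(p, Function('E')(Mul(Add(5, -3), j), 4)) = Mul(-179, -4) = 716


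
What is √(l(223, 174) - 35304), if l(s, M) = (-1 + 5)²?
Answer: 2*I*√8822 ≈ 187.85*I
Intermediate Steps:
l(s, M) = 16 (l(s, M) = 4² = 16)
√(l(223, 174) - 35304) = √(16 - 35304) = √(-35288) = 2*I*√8822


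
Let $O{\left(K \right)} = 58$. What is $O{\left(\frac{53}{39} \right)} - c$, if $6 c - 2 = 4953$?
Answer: $- \frac{4607}{6} \approx -767.83$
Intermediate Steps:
$c = \frac{4955}{6}$ ($c = \frac{1}{3} + \frac{1}{6} \cdot 4953 = \frac{1}{3} + \frac{1651}{2} = \frac{4955}{6} \approx 825.83$)
$O{\left(\frac{53}{39} \right)} - c = 58 - \frac{4955}{6} = - \frac{4607}{6}$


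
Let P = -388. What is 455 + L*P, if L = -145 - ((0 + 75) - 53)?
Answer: 65251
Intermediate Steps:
L = -167 (L = -145 - (75 - 53) = -145 - 1*22 = -145 - 22 = -167)
455 + L*P = 455 - 167*(-388) = 455 + 64796 = 65251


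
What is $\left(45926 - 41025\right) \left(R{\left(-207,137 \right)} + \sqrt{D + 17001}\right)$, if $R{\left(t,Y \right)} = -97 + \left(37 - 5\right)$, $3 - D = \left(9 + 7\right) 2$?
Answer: $-318565 + 9802 \sqrt{4243} \approx 3.1992 \cdot 10^{5}$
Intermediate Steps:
$D = -29$ ($D = 3 - \left(9 + 7\right) 2 = 3 - 16 \cdot 2 = 3 - 32 = -29$)
$R{\left(t,Y \right)} = -65$ ($R{\left(t,Y \right)} = -97 + \left(37 - 5\right) = -97 + 32 = -65$)
$\left(45926 - 41025\right) \left(R{\left(-207,137 \right)} + \sqrt{D + 17001}\right) = \left(45926 - 41025\right) \left(-65 + \sqrt{-29 + 17001}\right) = 4901 \left(-65 + \sqrt{16972}\right) = 4901 \left(-65 + 2 \sqrt{4243}\right) = -318565 + 9802 \sqrt{4243}$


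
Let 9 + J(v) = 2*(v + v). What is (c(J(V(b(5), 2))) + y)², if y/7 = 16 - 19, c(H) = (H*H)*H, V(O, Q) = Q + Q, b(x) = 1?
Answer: 103684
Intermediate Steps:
V(O, Q) = 2*Q
J(v) = -9 + 4*v (J(v) = -9 + 2*(v + v) = -9 + 2*(2*v) = -9 + 4*v)
c(H) = H³ (c(H) = H²*H = H³)
y = -21 (y = 7*(16 - 19) = 7*(-3) = -21)
(c(J(V(b(5), 2))) + y)² = ((-9 + 4*(2*2))³ - 21)² = ((-9 + 4*4)³ - 21)² = ((-9 + 16)³ - 21)² = (7³ - 21)² = (343 - 21)² = 322² = 103684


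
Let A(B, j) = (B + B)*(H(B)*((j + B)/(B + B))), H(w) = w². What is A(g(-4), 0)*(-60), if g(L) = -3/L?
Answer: -405/16 ≈ -25.313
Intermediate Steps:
A(B, j) = B²*(B + j) (A(B, j) = (B + B)*(B²*((j + B)/(B + B))) = (2*B)*(B²*((B + j)/((2*B)))) = (2*B)*(B²*((B + j)*(1/(2*B)))) = (2*B)*(B²*((B + j)/(2*B))) = (2*B)*(B*(B + j)/2) = B²*(B + j))
A(g(-4), 0)*(-60) = ((-3/(-4))²*(-3/(-4) + 0))*(-60) = ((-3*(-¼))²*(-3*(-¼) + 0))*(-60) = ((¾)²*(¾ + 0))*(-60) = ((9/16)*(¾))*(-60) = (27/64)*(-60) = -405/16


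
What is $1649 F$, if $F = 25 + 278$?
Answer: $499647$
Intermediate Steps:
$F = 303$
$1649 F = 1649 \cdot 303 = 499647$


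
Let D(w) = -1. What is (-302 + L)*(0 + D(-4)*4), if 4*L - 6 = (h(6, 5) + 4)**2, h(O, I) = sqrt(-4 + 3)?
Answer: 1187 - 8*I ≈ 1187.0 - 8.0*I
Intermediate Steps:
h(O, I) = I (h(O, I) = sqrt(-1) = I)
L = 3/2 + (4 + I)**2/4 (L = 3/2 + (I + 4)**2/4 = 3/2 + (4 + I)**2/4 ≈ 5.25 + 2.0*I)
(-302 + L)*(0 + D(-4)*4) = (-302 + (21/4 + 2*I))*(0 - 1*4) = (-1187/4 + 2*I)*(0 - 4) = (-1187/4 + 2*I)*(-4) = 1187 - 8*I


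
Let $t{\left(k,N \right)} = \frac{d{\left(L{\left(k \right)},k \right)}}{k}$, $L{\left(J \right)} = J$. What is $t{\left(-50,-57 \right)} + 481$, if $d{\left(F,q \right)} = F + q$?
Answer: $483$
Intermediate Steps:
$t{\left(k,N \right)} = 2$ ($t{\left(k,N \right)} = \frac{k + k}{k} = \frac{2 k}{k} = 2$)
$t{\left(-50,-57 \right)} + 481 = 2 + 481 = 483$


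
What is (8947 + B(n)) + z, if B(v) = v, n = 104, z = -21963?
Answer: -12912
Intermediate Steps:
(8947 + B(n)) + z = (8947 + 104) - 21963 = 9051 - 21963 = -12912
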